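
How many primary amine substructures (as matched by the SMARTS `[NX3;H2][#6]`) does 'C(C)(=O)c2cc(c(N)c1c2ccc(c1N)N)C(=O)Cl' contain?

3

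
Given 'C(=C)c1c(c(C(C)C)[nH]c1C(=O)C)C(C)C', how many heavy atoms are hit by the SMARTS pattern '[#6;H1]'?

3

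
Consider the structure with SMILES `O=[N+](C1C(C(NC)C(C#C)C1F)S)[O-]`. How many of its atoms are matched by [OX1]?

2

The query [OX1] means: aliphatic oxygen with one total connection — typically a carbonyl =O or an oxide.
Check the 14 heavy atoms by environment: 6× C (X4) → no; 1× N (X3) → no; 1× F (X1) → no; 1× N (charge +1, X3) → no; 1× O (charge -1, X1) → match; 1× O (X1) → match; 1× S (X2) → no; 2× C (X2) → no.
Summing the matching environments: 1 + 1 = 2 matching atoms.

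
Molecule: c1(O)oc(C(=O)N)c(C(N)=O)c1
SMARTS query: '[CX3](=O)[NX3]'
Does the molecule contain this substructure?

Yes

The pattern [CX3](=O)[NX3] describes a carbonyl carbon bonded to a trivalent nitrogen — an amide.
The molecule carries a primary amide (-C(=O)NH2), whose atoms satisfy every constraint of the query, so the pattern matches.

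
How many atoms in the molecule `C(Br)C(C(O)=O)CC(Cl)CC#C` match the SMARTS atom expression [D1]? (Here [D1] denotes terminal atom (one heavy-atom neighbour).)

5

The query [D1] means: atom with exactly one heavy-atom neighbour (degree 1).
Check the 12 heavy atoms by environment: 4× C (D2) → no; 3× C (D3) → no; 1× Cl (D1) → match; 1× Br (D1) → match; 2× O (D1) → match; 1× C (D1) → match.
Summing the matching environments: 1 + 1 + 2 + 1 = 5 matching atoms.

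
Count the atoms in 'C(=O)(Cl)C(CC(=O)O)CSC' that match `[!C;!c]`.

5

Check the 11 heavy atoms by environment: 6× C → no; 3× O → match; 1× Cl → match; 1× S → match.
Summing the matching environments: 3 + 1 + 1 = 5 matching atoms.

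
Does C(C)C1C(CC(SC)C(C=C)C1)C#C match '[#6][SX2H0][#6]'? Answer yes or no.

Yes

The pattern [#6][SX2H0][#6] describes an aliphatic sulfur bridging two carbons with no H on the sulfur — a thioether.
The molecule carries a methylthio ether (-SCH3), whose atoms satisfy every constraint of the query, so the pattern matches.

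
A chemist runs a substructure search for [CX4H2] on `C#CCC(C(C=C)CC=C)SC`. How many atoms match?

2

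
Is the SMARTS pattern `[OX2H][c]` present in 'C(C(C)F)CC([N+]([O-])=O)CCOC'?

No

The pattern [OX2H][c] describes a hydroxyl oxygen attached to an aromatic carbon — a phenol.
The closest candidate here is a methoxy ether (-OCH3), but the oxygen has H0, not H1. No other fragment satisfies the full query, so there is no match.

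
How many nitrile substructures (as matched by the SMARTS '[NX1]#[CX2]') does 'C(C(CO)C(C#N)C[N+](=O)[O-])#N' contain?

[NX1]#[CX2] is the SMARTS for a nitrile: a nitrogen triple-bonded to a two-connected carbon.
The molecule carries 2 separate instances of a nitrile (-C#N) meeting every constraint; each maps to a distinct set of atoms, giving 2 matches.

2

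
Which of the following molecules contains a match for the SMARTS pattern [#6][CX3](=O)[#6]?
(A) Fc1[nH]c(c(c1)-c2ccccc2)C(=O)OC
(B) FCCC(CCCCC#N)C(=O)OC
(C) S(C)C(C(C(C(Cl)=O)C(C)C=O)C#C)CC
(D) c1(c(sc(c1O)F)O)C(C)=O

[#6][CX3](=O)[#6] describes a carbonyl carbon (no H) flanked by two carbons (a ketone).
(A) has a methyl-ester group (-C(=O)OCH3) but one neighbour of the carbonyl carbon is O, not C.
(B) has a methyl-ester group (-C(=O)OCH3) but one neighbour of the carbonyl carbon is O, not C.
(C) has an aldehyde (-CHO) but the carbonyl carbon has H1, so it is not flanked by two carbons.
(D) contains an acetyl/ketone group (-C(=O)CH3), which satisfies every atom and bond constraint.
So the answer is (D).

D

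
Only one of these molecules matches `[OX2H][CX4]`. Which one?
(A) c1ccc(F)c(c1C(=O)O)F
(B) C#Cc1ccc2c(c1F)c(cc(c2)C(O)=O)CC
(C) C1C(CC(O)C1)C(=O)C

C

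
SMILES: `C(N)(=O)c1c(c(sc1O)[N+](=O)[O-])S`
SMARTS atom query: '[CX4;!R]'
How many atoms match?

0

The query [CX4;!R] means: aliphatic carbon with four total connections, not in a ring.
Check the 13 heavy atoms by environment: 1× s (aromatic, X2, in 5-ring) → no; 4× c (aromatic, X3, in 5-ring) → no; 1× N (charge +1, X3, acyclic) → no; 1× O (charge -1, X1, acyclic) → no; 2× O (X1, acyclic) → no; 1× O (X2, acyclic) → no; 1× S (X2, acyclic) → no; 1× C (X3, acyclic) → no; 1× N (X3, acyclic) → no.
No environment satisfies the query, so 0 matching atoms.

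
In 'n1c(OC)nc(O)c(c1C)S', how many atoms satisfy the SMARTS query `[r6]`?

6

The query [r6] means: r6 matches atoms in a six-membered ring.
Check the 11 heavy atoms by environment: 2× n (aromatic, in 6-ring) → match; 4× c (aromatic, in 6-ring) → match; 2× O (acyclic) → no; 2× C (acyclic) → no; 1× S (acyclic) → no.
Summing the matching environments: 2 + 4 = 6 matching atoms.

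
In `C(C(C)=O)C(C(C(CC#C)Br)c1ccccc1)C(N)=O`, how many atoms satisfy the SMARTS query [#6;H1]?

9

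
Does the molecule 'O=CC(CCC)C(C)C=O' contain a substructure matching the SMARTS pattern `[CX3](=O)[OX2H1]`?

The pattern [CX3](=O)[OX2H1] describes an sp2 carbon double-bonded to O and single-bonded to an -OH oxygen — a carboxylic acid.
The closest candidate here is an aldehyde (-CHO), but there is no singly-bonded oxygen on the carbonyl carbon. No other fragment satisfies the full query, so there is no match.

No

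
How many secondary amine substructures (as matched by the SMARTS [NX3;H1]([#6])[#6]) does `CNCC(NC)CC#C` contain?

[NX3;H1]([#6])[#6] is the SMARTS for a secondary amine: a trivalent nitrogen with one H, bonded to two carbons.
The molecule carries 2 separate instances of an N-methylamino group (-NHCH3) meeting every constraint; each maps to a distinct set of atoms, giving 2 matches.

2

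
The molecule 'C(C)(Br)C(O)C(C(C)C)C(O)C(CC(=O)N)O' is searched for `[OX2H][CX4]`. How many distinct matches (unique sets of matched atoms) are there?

[OX2H][CX4] is the SMARTS for an aliphatic alcohol: a hydroxyl oxygen bound to an sp3 (X4) carbon.
The molecule carries 3 separate instances of a hydroxyl group (-OH) meeting every constraint; each maps to a distinct set of atoms, giving 3 matches.

3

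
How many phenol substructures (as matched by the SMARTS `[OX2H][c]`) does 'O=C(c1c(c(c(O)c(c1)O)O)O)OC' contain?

4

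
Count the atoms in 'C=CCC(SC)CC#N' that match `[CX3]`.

2

Check the 9 heavy atoms by environment: 4× C (X4) → no; 1× C (X2) → no; 1× N (X1) → no; 1× S (X2) → no; 2× C (X3) → match.
That gives 2 matching atoms.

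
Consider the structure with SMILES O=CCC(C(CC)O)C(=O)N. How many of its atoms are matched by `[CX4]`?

5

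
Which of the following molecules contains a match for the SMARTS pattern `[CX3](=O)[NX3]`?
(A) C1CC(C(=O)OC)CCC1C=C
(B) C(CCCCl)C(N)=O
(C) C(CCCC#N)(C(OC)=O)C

B

[CX3](=O)[NX3] describes a carbonyl carbon bonded to a trivalent nitrogen (an amide).
(A) has a methyl-ester group (-C(=O)OCH3) but the carbonyl is bonded to O, not to an NX3 nitrogen.
(B) contains a primary amide (-C(=O)NH2), which satisfies every atom and bond constraint.
(C) has a methyl-ester group (-C(=O)OCH3) but the carbonyl is bonded to O, not to an NX3 nitrogen.
So the answer is (B).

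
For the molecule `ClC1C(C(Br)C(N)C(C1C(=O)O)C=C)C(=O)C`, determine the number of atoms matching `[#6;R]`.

The query [#6;R] means: carbon that is part of a ring.
Check the 17 heavy atoms by environment: 6× C (in 6-ring) → match; 1× N (acyclic) → no; 5× C (acyclic) → no; 3× O (acyclic) → no; 1× Br (acyclic) → no; 1× Cl (acyclic) → no.
That gives 6 matching atoms.

6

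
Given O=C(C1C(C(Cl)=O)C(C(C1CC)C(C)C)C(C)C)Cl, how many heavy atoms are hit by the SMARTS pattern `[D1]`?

The query [D1] means: atom with exactly one heavy-atom neighbour (degree 1).
Check the 19 heavy atoms by environment: 9× C (D3) → no; 2× O (D1) → match; 2× Cl (D1) → match; 5× C (D1) → match; 1× C (D2) → no.
Summing the matching environments: 2 + 2 + 5 = 9 matching atoms.

9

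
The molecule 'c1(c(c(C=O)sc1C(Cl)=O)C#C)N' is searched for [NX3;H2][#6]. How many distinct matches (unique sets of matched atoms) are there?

1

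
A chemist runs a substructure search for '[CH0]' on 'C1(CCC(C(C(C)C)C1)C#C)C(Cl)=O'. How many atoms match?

The query [CH0] means: aliphatic carbon with no attached hydrogen.
Check the 14 heavy atoms by environment: 3× C (H2) → no; 5× C (H1) → no; 2× C (H3) → no; 2× C (H0) → match; 1× O (H0) → no; 1× Cl (H0) → no.
That gives 2 matching atoms.

2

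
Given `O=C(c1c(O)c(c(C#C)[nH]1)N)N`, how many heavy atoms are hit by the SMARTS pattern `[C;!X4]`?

The query [C;!X4] means: aliphatic carbon that does not have four total connections.
Check the 12 heavy atoms by environment: 1× n (aromatic, X3) → no; 4× c (aromatic, X3) → no; 2× N (X3) → no; 2× C (X2) → match; 1× C (X3) → match; 1× O (X1) → no; 1× O (X2) → no.
Summing the matching environments: 2 + 1 = 3 matching atoms.

3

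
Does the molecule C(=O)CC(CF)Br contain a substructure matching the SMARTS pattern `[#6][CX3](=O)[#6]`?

No

The pattern [#6][CX3](=O)[#6] describes a carbonyl carbon (no H) flanked by two carbons — a ketone.
The closest candidate here is an aldehyde (-CHO), but the carbonyl carbon has H1, so it is not flanked by two carbons. No other fragment satisfies the full query, so there is no match.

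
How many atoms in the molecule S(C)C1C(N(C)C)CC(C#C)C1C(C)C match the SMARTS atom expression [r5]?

5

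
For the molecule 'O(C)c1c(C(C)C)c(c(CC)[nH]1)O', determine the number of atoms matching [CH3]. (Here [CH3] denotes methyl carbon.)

The query [CH3] means: aliphatic carbon with exactly three hydrogens.
Check the 13 heavy atoms by environment: 1× n (aromatic, H1) → no; 4× c (aromatic, H0) → no; 1× O (H1) → no; 1× C (H1) → no; 4× C (H3) → match; 1× C (H2) → no; 1× O (H0) → no.
That gives 4 matching atoms.

4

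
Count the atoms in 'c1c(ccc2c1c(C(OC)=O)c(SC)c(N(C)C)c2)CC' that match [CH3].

5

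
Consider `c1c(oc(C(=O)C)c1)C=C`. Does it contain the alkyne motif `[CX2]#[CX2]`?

No

The pattern [CX2]#[CX2] describes a carbon-carbon triple bond — an alkyne.
The closest candidate here is a vinyl group (-CH=CH2), but the C=C is a double bond; both carbons are CX3, not CX2. No other fragment satisfies the full query, so there is no match.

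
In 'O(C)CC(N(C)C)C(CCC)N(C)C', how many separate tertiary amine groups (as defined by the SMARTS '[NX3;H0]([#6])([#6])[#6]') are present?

2

[NX3;H0]([#6])([#6])[#6] is the SMARTS for a tertiary amine: a trivalent nitrogen with no H, bonded to three carbons.
The molecule carries 2 separate instances of a dimethylamino group (-N(CH3)2) meeting every constraint; each maps to a distinct set of atoms, giving 2 matches.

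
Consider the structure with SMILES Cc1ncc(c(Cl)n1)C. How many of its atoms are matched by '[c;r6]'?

4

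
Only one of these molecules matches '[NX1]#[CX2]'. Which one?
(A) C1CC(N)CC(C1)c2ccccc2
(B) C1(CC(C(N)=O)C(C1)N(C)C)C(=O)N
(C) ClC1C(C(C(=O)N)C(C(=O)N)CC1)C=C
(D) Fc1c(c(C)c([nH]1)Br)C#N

D

[NX1]#[CX2] describes a nitrogen triple-bonded to a two-connected carbon (a nitrile).
(A) has a primary amino group (-NH2) but the nitrogen is NX3 (three connections), not NX1 triple-bonded.
(B) has a primary amide (-C(=O)NH2) but the nitrogen is NX3, not NX1.
(C) has a primary amide (-C(=O)NH2) but the nitrogen is NX3, not NX1.
(D) contains a nitrile (-C#N), which satisfies every atom and bond constraint.
So the answer is (D).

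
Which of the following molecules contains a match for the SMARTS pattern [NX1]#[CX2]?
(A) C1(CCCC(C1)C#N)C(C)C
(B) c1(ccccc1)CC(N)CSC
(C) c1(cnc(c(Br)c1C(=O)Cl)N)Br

A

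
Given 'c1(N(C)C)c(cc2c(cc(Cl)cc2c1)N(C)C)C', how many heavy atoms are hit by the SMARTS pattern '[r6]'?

10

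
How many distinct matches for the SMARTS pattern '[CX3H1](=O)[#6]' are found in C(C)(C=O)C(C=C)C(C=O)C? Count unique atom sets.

2

[CX3H1](=O)[#6] is the SMARTS for an aldehyde: an sp2 carbon with one H, double-bonded to O and single-bonded to carbon.
The molecule carries 2 separate instances of an aldehyde (-CHO) meeting every constraint; each maps to a distinct set of atoms, giving 2 matches.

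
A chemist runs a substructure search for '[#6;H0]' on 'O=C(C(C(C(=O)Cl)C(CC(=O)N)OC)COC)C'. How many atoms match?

3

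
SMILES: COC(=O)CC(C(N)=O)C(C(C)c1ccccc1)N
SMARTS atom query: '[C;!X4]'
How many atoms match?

2

The query [C;!X4] means: aliphatic carbon that does not have four total connections.
Check the 19 heavy atoms by environment: 6× C (X4) → no; 2× C (X3) → match; 2× O (X1) → no; 2× N (X3) → no; 6× c (aromatic, X3) → no; 1× O (X2) → no.
That gives 2 matching atoms.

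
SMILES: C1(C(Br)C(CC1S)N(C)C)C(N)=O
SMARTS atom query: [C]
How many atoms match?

The query [C] means: uppercase C matches aliphatic (non-aromatic) carbon only.
Check the 13 heavy atoms by environment: 8× C → match; 2× N → no; 1× O → no; 1× S → no; 1× Br → no.
That gives 8 matching atoms.

8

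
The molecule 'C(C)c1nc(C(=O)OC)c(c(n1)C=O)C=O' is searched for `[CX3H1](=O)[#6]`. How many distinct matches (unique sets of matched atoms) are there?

2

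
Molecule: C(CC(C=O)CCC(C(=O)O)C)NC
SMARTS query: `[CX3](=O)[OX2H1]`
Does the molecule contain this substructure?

Yes

The pattern [CX3](=O)[OX2H1] describes an sp2 carbon double-bonded to O and single-bonded to an -OH oxygen — a carboxylic acid.
The molecule carries a carboxylic acid group (-C(=O)OH), whose atoms satisfy every constraint of the query, so the pattern matches.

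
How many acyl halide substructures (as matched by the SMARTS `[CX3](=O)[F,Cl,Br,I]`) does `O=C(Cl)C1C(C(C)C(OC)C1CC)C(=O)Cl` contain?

2

[CX3](=O)[F,Cl,Br,I] is the SMARTS for an acyl halide: a carbonyl carbon bonded to a halogen.
The molecule carries 2 separate instances of an acyl chloride (-C(=O)Cl) meeting every constraint; each maps to a distinct set of atoms, giving 2 matches.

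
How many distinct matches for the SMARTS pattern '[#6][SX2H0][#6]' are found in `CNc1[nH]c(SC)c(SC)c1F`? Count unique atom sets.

[#6][SX2H0][#6] is the SMARTS for a thioether: an aliphatic sulfur bridging two carbons with no H on the sulfur.
The molecule carries 2 separate instances of a methylthio ether (-SCH3) meeting every constraint; each maps to a distinct set of atoms, giving 2 matches.

2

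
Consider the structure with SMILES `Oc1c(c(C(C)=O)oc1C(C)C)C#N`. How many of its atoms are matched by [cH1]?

0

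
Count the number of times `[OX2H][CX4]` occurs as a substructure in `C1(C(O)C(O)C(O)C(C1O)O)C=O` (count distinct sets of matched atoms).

[OX2H][CX4] is the SMARTS for an aliphatic alcohol: a hydroxyl oxygen bound to an sp3 (X4) carbon.
The molecule carries 5 separate instances of a hydroxyl group (-OH) meeting every constraint; each maps to a distinct set of atoms, giving 5 matches.

5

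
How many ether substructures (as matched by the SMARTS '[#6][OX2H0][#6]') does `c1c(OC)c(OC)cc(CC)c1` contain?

2

[#6][OX2H0][#6] is the SMARTS for an ether: an aliphatic oxygen bridging two carbons with no H on the oxygen.
The molecule carries 2 separate instances of a methoxy ether (-OCH3) meeting every constraint; each maps to a distinct set of atoms, giving 2 matches.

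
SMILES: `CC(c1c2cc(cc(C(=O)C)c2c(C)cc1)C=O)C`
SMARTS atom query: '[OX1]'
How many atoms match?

The query [OX1] means: aliphatic oxygen with one total connection — typically a carbonyl =O or an oxide.
Check the 19 heavy atoms by environment: 10× c (aromatic, X3) → no; 5× C (X4) → no; 2× C (X3) → no; 2× O (X1) → match.
That gives 2 matching atoms.

2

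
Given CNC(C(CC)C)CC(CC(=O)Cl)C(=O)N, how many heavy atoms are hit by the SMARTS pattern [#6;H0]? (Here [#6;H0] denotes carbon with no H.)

Check the 16 heavy atoms by environment: 3× C (H2) → no; 3× C (H1) → no; 3× C (H3) → no; 1× N (H1) → no; 2× C (H0) → match; 2× O (H0) → no; 1× Cl (H0) → no; 1× N (H2) → no.
That gives 2 matching atoms.

2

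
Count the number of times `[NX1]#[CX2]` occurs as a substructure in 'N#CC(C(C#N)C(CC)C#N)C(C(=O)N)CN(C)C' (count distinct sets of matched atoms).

3

[NX1]#[CX2] is the SMARTS for a nitrile: a nitrogen triple-bonded to a two-connected carbon.
The molecule carries 3 separate instances of a nitrile (-C#N) meeting every constraint; each maps to a distinct set of atoms, giving 3 matches.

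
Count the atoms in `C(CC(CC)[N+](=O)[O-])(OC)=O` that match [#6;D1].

2

Check the 11 heavy atoms by environment: 2× C (D2) → no; 2× C (D3) → no; 2× O (D1) → no; 1× O (D2) → no; 2× C (D1) → match; 1× N (charge +1, D3) → no; 1× O (charge -1, D1) → no.
That gives 2 matching atoms.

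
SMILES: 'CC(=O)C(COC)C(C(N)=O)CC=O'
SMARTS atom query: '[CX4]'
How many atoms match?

The query [CX4] means: C with X4: aliphatic carbon with exactly 4 total connections (bonds + H).
Check the 14 heavy atoms by environment: 6× C (X4) → match; 3× C (X3) → no; 3× O (X1) → no; 1× N (X3) → no; 1× O (X2) → no.
That gives 6 matching atoms.

6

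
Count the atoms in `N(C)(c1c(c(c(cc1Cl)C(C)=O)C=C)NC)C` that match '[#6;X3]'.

The query [#6;X3] means: any carbon (aromatic or not) with three total connections.
Check the 17 heavy atoms by environment: 6× c (aromatic, X3) → match; 3× C (X3) → match; 1× Cl (X1) → no; 1× O (X1) → no; 4× C (X4) → no; 2× N (X3) → no.
Summing the matching environments: 6 + 3 = 9 matching atoms.

9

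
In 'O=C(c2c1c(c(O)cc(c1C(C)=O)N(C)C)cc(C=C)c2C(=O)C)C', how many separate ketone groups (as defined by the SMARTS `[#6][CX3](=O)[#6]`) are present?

[#6][CX3](=O)[#6] is the SMARTS for a ketone: a carbonyl carbon (no H) flanked by two carbons.
The molecule carries 3 separate instances of an acetyl/ketone group (-C(=O)CH3) meeting every constraint; each maps to a distinct set of atoms, giving 3 matches.

3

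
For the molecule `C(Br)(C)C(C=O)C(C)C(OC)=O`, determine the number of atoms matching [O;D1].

2

Check the 12 heavy atoms by environment: 3× C (D1) → no; 4× C (D3) → no; 2× O (D1) → match; 1× O (D2) → no; 1× C (D2) → no; 1× Br (D1) → no.
That gives 2 matching atoms.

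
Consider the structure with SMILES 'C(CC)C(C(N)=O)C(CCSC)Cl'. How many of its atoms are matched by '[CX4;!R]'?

The query [CX4;!R] means: aliphatic carbon with four total connections, not in a ring.
Check the 13 heavy atoms by environment: 8× C (X4, acyclic) → match; 1× C (X3, acyclic) → no; 1× O (X1, acyclic) → no; 1× N (X3, acyclic) → no; 1× Cl (X1, acyclic) → no; 1× S (X2, acyclic) → no.
That gives 8 matching atoms.

8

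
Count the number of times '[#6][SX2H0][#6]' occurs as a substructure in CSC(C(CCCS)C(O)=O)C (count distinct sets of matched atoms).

1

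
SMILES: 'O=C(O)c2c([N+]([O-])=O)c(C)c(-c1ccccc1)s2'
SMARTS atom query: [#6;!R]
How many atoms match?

2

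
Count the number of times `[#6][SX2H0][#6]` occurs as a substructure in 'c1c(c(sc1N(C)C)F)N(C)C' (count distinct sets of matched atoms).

[#6][SX2H0][#6] is the SMARTS for a thioether: an aliphatic sulfur bridging two carbons with no H on the sulfur.
No fragment in the molecule satisfies every constraint, giving 0 matches.

0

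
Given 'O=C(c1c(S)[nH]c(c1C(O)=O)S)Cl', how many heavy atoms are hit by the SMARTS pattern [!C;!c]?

The query [!C;!c] means: neither aliphatic nor aromatic carbon — same as [!#6].
Check the 13 heavy atoms by environment: 1× n (aromatic) → match; 4× c (aromatic) → no; 2× S → match; 2× C → no; 3× O → match; 1× Cl → match.
Summing the matching environments: 1 + 2 + 3 + 1 = 7 matching atoms.

7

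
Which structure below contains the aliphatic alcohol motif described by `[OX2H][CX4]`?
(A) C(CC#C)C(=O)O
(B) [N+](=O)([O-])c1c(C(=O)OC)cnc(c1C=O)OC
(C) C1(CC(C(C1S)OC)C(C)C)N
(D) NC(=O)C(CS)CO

[OX2H][CX4] describes a hydroxyl oxygen bound to an sp3 (X4) carbon (an aliphatic alcohol).
(A) has a carboxylic acid group (-C(=O)OH) but the -OH is on a CX3 carbonyl carbon, not a CX4 carbon.
(B) has a methoxy ether (-OCH3) but the oxygen has H0 (ether), not H1.
(C) has a methoxy ether (-OCH3) but the oxygen has H0 (ether), not H1.
(D) contains a hydroxyl group (-OH), which satisfies every atom and bond constraint.
So the answer is (D).

D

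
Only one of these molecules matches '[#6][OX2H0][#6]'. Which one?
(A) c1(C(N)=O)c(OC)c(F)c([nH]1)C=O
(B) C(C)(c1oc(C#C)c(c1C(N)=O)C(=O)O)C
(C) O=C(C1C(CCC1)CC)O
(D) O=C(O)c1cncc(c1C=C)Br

A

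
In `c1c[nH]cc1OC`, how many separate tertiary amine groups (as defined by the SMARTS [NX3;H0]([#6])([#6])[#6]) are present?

0

[NX3;H0]([#6])([#6])[#6] is the SMARTS for a tertiary amine: a trivalent nitrogen with no H, bonded to three carbons.
No fragment in the molecule satisfies every constraint, giving 0 matches.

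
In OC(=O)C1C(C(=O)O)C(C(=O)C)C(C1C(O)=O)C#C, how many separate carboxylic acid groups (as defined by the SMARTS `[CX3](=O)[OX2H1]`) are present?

3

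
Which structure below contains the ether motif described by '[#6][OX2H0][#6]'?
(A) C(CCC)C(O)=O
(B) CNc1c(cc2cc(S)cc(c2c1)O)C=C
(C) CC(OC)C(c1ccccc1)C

C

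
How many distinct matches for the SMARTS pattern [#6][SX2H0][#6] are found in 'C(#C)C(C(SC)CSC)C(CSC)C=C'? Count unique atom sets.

3

[#6][SX2H0][#6] is the SMARTS for a thioether: an aliphatic sulfur bridging two carbons with no H on the sulfur.
The molecule carries 3 separate instances of a methylthio ether (-SCH3) meeting every constraint; each maps to a distinct set of atoms, giving 3 matches.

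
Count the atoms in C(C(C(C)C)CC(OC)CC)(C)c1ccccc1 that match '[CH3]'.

The query [CH3] means: aliphatic carbon with exactly three hydrogens.
Check the 18 heavy atoms by environment: 5× C (H3) → match; 4× C (H1) → no; 2× C (H2) → no; 1× O (H0) → no; 1× c (aromatic, H0) → no; 5× c (aromatic, H1) → no.
That gives 5 matching atoms.

5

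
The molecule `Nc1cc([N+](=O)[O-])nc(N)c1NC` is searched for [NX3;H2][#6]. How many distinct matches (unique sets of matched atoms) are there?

2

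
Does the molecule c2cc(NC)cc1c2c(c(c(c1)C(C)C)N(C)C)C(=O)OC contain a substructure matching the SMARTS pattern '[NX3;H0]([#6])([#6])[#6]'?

Yes

The pattern [NX3;H0]([#6])([#6])[#6] describes a trivalent nitrogen with no H, bonded to three carbons — a tertiary amine.
The molecule carries a dimethylamino group (-N(CH3)2), whose atoms satisfy every constraint of the query, so the pattern matches.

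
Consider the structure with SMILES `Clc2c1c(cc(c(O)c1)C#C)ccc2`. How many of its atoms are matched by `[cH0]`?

5

The query [cH0] means: aromatic carbon with no attached hydrogen (substituted or ring-fusion).
Check the 14 heavy atoms by environment: 5× c (aromatic, H0) → match; 5× c (aromatic, H1) → no; 1× C (H0) → no; 1× C (H1) → no; 1× Cl (H0) → no; 1× O (H1) → no.
That gives 5 matching atoms.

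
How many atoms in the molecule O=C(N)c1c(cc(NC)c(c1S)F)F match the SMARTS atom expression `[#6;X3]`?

7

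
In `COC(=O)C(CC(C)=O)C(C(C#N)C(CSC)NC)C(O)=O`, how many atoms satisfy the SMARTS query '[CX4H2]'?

2

The query [CX4H2] means: sp3 carbon (X4) with exactly two hydrogens.
Check the 22 heavy atoms by environment: 2× C (H2, X4) → match; 4× C (H1, X4) → no; 3× C (H0, X3) → no; 3× O (H0, X1) → no; 1× O (H1, X2) → no; 1× C (H0, X2) → no; 1× N (H0, X1) → no; 1× S (H0, X2) → no; 4× C (H3, X4) → no; 1× O (H0, X2) → no; 1× N (H1, X3) → no.
That gives 2 matching atoms.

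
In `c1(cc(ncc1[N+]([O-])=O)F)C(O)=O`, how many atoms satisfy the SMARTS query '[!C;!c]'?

The query [!C;!c] means: neither aliphatic nor aromatic carbon — same as [!#6].
Check the 13 heavy atoms by environment: 1× n (aromatic) → match; 5× c (aromatic) → no; 1× F → match; 1× C → no; 3× O → match; 1× N (charge +1) → match; 1× O (charge -1) → match.
Summing the matching environments: 1 + 1 + 3 + 1 + 1 = 7 matching atoms.

7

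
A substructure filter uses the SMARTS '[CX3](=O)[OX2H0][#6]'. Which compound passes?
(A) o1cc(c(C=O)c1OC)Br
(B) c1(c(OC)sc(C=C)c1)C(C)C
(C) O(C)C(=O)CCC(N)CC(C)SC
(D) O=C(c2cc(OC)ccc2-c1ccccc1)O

C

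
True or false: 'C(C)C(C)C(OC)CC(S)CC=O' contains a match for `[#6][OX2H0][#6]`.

True

The pattern [#6][OX2H0][#6] describes an aliphatic oxygen bridging two carbons with no H on the oxygen — an ether.
The molecule carries a methoxy ether (-OCH3), whose atoms satisfy every constraint of the query, so the pattern matches.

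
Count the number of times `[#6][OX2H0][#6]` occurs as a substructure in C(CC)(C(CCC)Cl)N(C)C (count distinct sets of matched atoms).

[#6][OX2H0][#6] is the SMARTS for an ether: an aliphatic oxygen bridging two carbons with no H on the oxygen.
No fragment in the molecule satisfies every constraint, giving 0 matches.

0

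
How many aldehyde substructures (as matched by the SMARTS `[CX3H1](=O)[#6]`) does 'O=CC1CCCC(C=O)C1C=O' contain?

[CX3H1](=O)[#6] is the SMARTS for an aldehyde: an sp2 carbon with one H, double-bonded to O and single-bonded to carbon.
The molecule carries 3 separate instances of an aldehyde (-CHO) meeting every constraint; each maps to a distinct set of atoms, giving 3 matches.

3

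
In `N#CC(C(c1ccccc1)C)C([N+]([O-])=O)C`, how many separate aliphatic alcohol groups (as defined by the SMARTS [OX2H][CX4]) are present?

0

[OX2H][CX4] is the SMARTS for an aliphatic alcohol: a hydroxyl oxygen bound to an sp3 (X4) carbon.
No fragment in the molecule satisfies every constraint, giving 0 matches.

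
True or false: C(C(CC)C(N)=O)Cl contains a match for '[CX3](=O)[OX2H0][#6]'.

False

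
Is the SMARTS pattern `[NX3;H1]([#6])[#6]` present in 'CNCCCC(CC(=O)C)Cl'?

Yes

The pattern [NX3;H1]([#6])[#6] describes a trivalent nitrogen with one H, bonded to two carbons — a secondary amine.
The molecule carries an N-methylamino group (-NHCH3), whose atoms satisfy every constraint of the query, so the pattern matches.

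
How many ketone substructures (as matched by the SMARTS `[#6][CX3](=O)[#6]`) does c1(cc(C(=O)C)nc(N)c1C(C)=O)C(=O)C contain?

3

[#6][CX3](=O)[#6] is the SMARTS for a ketone: a carbonyl carbon (no H) flanked by two carbons.
The molecule carries 3 separate instances of an acetyl/ketone group (-C(=O)CH3) meeting every constraint; each maps to a distinct set of atoms, giving 3 matches.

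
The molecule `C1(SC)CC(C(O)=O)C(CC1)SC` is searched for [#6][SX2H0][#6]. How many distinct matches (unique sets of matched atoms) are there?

2

[#6][SX2H0][#6] is the SMARTS for a thioether: an aliphatic sulfur bridging two carbons with no H on the sulfur.
The molecule carries 2 separate instances of a methylthio ether (-SCH3) meeting every constraint; each maps to a distinct set of atoms, giving 2 matches.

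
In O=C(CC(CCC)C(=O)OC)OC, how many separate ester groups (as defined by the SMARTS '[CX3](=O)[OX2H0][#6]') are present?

2

[CX3](=O)[OX2H0][#6] is the SMARTS for an ester: a carbonyl carbon bonded to an oxygen that is itself bonded to carbon (no H on that O).
The molecule carries 2 separate instances of a methyl-ester group (-C(=O)OCH3) meeting every constraint; each maps to a distinct set of atoms, giving 2 matches.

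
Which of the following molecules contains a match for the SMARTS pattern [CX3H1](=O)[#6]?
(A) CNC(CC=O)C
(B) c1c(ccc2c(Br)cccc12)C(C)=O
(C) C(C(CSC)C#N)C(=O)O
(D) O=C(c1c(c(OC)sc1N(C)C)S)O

A

[CX3H1](=O)[#6] describes an sp2 carbon with one H, double-bonded to O and single-bonded to carbon (an aldehyde).
(A) contains an aldehyde (-CHO), which satisfies every atom and bond constraint.
(B) has an acetyl/ketone group (-C(=O)CH3) but the carbonyl carbon has H0 (two carbon neighbours), not H1.
(C) has a carboxylic acid group (-C(=O)OH) but the carbonyl carbon has H0 and is bonded to O, not H1.
(D) has a carboxylic acid group (-C(=O)OH) but the carbonyl carbon has H0 and is bonded to O, not H1.
So the answer is (A).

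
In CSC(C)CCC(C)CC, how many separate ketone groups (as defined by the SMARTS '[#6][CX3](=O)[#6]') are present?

0

[#6][CX3](=O)[#6] is the SMARTS for a ketone: a carbonyl carbon (no H) flanked by two carbons.
No fragment in the molecule satisfies every constraint, giving 0 matches.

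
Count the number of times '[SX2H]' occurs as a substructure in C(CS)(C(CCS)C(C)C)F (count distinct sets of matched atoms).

2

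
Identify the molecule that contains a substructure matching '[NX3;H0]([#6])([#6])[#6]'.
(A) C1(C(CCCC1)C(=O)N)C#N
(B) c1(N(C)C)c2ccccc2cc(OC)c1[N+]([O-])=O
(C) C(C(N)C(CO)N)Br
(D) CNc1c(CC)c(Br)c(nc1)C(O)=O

[NX3;H0]([#6])([#6])[#6] describes a trivalent nitrogen with no H, bonded to three carbons (a tertiary amine).
(A) has a primary amide (-C(=O)NH2) but the amide nitrogen has H2 and only one carbon neighbour.
(B) contains a dimethylamino group (-N(CH3)2), which satisfies every atom and bond constraint.
(C) has a primary amino group (-NH2) but the nitrogen has H2, not H0 with three carbons.
(D) has an N-methylamino group (-NHCH3) but the nitrogen still has one H (H1), not H0.
So the answer is (B).

B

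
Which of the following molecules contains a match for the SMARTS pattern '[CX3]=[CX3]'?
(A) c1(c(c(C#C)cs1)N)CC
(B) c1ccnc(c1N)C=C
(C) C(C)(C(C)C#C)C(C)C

B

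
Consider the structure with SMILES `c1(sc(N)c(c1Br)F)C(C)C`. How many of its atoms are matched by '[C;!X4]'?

0

The query [C;!X4] means: aliphatic carbon that does not have four total connections.
Check the 11 heavy atoms by environment: 1× s (aromatic, X2) → no; 4× c (aromatic, X3) → no; 3× C (X4) → no; 1× F (X1) → no; 1× Br (X1) → no; 1× N (X3) → no.
No environment satisfies the query, so 0 matching atoms.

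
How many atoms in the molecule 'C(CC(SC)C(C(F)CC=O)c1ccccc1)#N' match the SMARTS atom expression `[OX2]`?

0

The query [OX2] means: aliphatic oxygen with two total connections — ether, hydroxyl, or ester single-bond O.
Check the 18 heavy atoms by environment: 6× C (X4) → no; 6× c (aromatic, X3) → no; 1× C (X3) → no; 1× O (X1) → no; 1× S (X2) → no; 1× F (X1) → no; 1× C (X2) → no; 1× N (X1) → no.
No environment satisfies the query, so 0 matching atoms.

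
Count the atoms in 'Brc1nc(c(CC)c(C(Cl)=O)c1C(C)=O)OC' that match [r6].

The query [r6] means: r6 matches atoms in a six-membered ring.
Check the 17 heavy atoms by environment: 1× n (aromatic, in 6-ring) → match; 5× c (aromatic, in 6-ring) → match; 3× O (acyclic) → no; 6× C (acyclic) → no; 1× Br (acyclic) → no; 1× Cl (acyclic) → no.
Summing the matching environments: 1 + 5 = 6 matching atoms.

6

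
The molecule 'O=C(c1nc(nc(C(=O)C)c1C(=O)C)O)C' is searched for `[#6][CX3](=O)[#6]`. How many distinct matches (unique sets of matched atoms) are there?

3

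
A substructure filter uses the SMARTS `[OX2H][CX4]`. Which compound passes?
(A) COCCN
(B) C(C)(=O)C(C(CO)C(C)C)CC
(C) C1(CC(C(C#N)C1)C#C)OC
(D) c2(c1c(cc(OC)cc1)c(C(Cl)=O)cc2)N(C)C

B

[OX2H][CX4] describes a hydroxyl oxygen bound to an sp3 (X4) carbon (an aliphatic alcohol).
(A) has a methoxy ether (-OCH3) but the oxygen has H0 (ether), not H1.
(B) contains a hydroxyl group (-OH), which satisfies every atom and bond constraint.
(C) has a methoxy ether (-OCH3) but the oxygen has H0 (ether), not H1.
(D) has a methoxy ether (-OCH3) but the oxygen has H0 (ether), not H1.
So the answer is (B).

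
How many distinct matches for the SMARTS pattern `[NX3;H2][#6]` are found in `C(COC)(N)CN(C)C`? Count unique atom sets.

[NX3;H2][#6] is the SMARTS for a primary amine: a trivalent nitrogen with two H attached to carbon.
Exactly one fragment in the molecule meets all constraints, giving 1 match.

1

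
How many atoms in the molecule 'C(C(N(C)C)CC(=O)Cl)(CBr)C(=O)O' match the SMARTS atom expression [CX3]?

Check the 14 heavy atoms by environment: 6× C (X4) → no; 1× N (X3) → no; 2× C (X3) → match; 2× O (X1) → no; 1× Cl (X1) → no; 1× Br (X1) → no; 1× O (X2) → no.
That gives 2 matching atoms.

2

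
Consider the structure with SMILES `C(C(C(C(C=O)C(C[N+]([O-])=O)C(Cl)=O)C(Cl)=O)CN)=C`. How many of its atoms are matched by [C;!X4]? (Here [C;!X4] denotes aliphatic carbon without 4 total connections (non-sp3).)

The query [C;!X4] means: aliphatic carbon that does not have four total connections.
Check the 20 heavy atoms by environment: 6× C (X4) → no; 1× N (charge +1, X3) → no; 1× O (charge -1, X1) → no; 4× O (X1) → no; 5× C (X3) → match; 2× Cl (X1) → no; 1× N (X3) → no.
That gives 5 matching atoms.

5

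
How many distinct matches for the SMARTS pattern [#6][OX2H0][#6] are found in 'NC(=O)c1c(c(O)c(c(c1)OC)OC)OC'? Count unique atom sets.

3

[#6][OX2H0][#6] is the SMARTS for an ether: an aliphatic oxygen bridging two carbons with no H on the oxygen.
The molecule carries 3 separate instances of a methoxy ether (-OCH3) meeting every constraint; each maps to a distinct set of atoms, giving 3 matches.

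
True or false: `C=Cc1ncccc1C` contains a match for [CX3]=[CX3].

True

The pattern [CX3]=[CX3] describes a non-aromatic C=C double bond between two sp2 carbons — an alkene.
The molecule carries a vinyl group (-CH=CH2), whose atoms satisfy every constraint of the query, so the pattern matches.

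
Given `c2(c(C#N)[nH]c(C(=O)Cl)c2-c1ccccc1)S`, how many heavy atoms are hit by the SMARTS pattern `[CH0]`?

2

The query [CH0] means: aliphatic carbon with no attached hydrogen.
Check the 17 heavy atoms by environment: 1× n (aromatic, H1) → no; 5× c (aromatic, H0) → no; 2× C (H0) → match; 1× O (H0) → no; 1× Cl (H0) → no; 1× N (H0) → no; 1× S (H1) → no; 5× c (aromatic, H1) → no.
That gives 2 matching atoms.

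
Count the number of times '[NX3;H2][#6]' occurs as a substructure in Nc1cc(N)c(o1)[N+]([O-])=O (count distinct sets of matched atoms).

2

[NX3;H2][#6] is the SMARTS for a primary amine: a trivalent nitrogen with two H attached to carbon.
The molecule carries 2 separate instances of a primary amino group (-NH2) meeting every constraint; each maps to a distinct set of atoms, giving 2 matches.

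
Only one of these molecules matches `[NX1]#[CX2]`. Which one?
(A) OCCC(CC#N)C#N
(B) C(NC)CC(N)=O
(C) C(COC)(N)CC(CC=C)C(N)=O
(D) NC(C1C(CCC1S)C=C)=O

A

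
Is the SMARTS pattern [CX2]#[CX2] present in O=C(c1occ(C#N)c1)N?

No

The pattern [CX2]#[CX2] describes a carbon-carbon triple bond — an alkyne.
The closest candidate here is a nitrile (-C#N), but the triple bond is C#N, not C#C. No other fragment satisfies the full query, so there is no match.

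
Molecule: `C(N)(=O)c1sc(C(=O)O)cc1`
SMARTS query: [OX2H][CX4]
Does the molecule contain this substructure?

No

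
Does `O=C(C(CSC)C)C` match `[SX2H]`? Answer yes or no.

No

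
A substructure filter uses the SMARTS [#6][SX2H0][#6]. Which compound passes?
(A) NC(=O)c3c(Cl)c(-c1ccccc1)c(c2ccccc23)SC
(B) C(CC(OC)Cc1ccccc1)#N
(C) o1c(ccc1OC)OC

[#6][SX2H0][#6] describes an aliphatic sulfur bridging two carbons with no H on the sulfur (a thioether).
(A) contains a methylthio ether (-SCH3), which satisfies every atom and bond constraint.
(B) has a methoxy ether (-OCH3) but the bridging atom is O, not S.
(C) has a methoxy ether (-OCH3) but the bridging atom is O, not S.
So the answer is (A).

A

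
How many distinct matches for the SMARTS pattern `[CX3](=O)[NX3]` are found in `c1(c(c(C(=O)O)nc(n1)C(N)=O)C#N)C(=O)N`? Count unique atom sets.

[CX3](=O)[NX3] is the SMARTS for an amide: a carbonyl carbon bonded to a trivalent nitrogen.
The molecule carries 2 separate instances of a primary amide (-C(=O)NH2) meeting every constraint; each maps to a distinct set of atoms, giving 2 matches.

2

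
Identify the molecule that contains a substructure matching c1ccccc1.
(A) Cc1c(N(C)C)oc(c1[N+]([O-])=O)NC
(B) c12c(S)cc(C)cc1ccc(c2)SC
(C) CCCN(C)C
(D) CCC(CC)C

B

c1ccccc1 describes six aromatic carbons in a ring (a benzene ring).
(A) has a methyl group (-CH3) but no six-membered all-carbon aromatic ring is present.
(B) contains the required atom environment, so the pattern matches.
(C) has a methyl group (-CH3) but no six-membered all-carbon aromatic ring is present.
(D) has a methyl group (-CH3) but no six-membered all-carbon aromatic ring is present.
So the answer is (B).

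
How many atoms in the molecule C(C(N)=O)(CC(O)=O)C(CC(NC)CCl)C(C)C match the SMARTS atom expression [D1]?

8

The query [D1] means: atom with exactly one heavy-atom neighbour (degree 1).
Check the 18 heavy atoms by environment: 3× C (D2) → no; 6× C (D3) → no; 3× O (D1) → match; 1× Cl (D1) → match; 3× C (D1) → match; 1× N (D1) → match; 1× N (D2) → no.
Summing the matching environments: 3 + 1 + 3 + 1 = 8 matching atoms.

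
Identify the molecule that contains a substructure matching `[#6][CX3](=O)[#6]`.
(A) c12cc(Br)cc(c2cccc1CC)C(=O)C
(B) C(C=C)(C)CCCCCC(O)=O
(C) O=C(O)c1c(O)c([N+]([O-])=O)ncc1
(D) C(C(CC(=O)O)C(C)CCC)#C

[#6][CX3](=O)[#6] describes a carbonyl carbon (no H) flanked by two carbons (a ketone).
(A) contains an acetyl/ketone group (-C(=O)CH3), which satisfies every atom and bond constraint.
(B) has a carboxylic acid group (-C(=O)OH) but one neighbour of the carbonyl carbon is O, not C.
(C) has a carboxylic acid group (-C(=O)OH) but one neighbour of the carbonyl carbon is O, not C.
(D) has a carboxylic acid group (-C(=O)OH) but one neighbour of the carbonyl carbon is O, not C.
So the answer is (A).

A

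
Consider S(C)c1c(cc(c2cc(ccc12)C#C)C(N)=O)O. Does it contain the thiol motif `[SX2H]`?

No

The pattern [SX2H] describes an aliphatic sulfur with two connections, one being H — a thiol.
The closest candidate here is a methylthio ether (-SCH3), but the sulfur has H0 (bonded to two carbons), not H1. No other fragment satisfies the full query, so there is no match.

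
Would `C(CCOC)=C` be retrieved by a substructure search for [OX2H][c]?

The pattern [OX2H][c] describes a hydroxyl oxygen attached to an aromatic carbon — a phenol.
The closest candidate here is a methoxy ether (-OCH3), but the oxygen has H0, not H1. No other fragment satisfies the full query, so there is no match.

No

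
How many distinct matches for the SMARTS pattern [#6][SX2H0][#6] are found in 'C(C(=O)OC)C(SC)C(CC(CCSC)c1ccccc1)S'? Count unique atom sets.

[#6][SX2H0][#6] is the SMARTS for a thioether: an aliphatic sulfur bridging two carbons with no H on the sulfur.
The molecule carries 2 separate instances of a methylthio ether (-SCH3) meeting every constraint; each maps to a distinct set of atoms, giving 2 matches.

2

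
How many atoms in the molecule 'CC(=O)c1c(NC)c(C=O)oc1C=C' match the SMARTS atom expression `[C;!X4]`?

4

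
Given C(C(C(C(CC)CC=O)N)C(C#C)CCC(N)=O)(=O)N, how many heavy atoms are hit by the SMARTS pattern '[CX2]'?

The query [CX2] means: C with X2: aliphatic carbon with exactly 2 total connections.
Check the 20 heavy atoms by environment: 9× C (X4) → no; 3× C (X3) → no; 3× O (X1) → no; 2× C (X2) → match; 3× N (X3) → no.
That gives 2 matching atoms.

2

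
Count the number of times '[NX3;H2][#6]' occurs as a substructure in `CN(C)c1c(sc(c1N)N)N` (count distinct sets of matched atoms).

[NX3;H2][#6] is the SMARTS for a primary amine: a trivalent nitrogen with two H attached to carbon.
The molecule carries 3 separate instances of a primary amino group (-NH2) meeting every constraint; each maps to a distinct set of atoms, giving 3 matches.

3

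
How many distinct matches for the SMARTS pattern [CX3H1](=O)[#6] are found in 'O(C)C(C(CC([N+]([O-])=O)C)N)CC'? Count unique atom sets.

0

[CX3H1](=O)[#6] is the SMARTS for an aldehyde: an sp2 carbon with one H, double-bonded to O and single-bonded to carbon.
No fragment in the molecule satisfies every constraint, giving 0 matches.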